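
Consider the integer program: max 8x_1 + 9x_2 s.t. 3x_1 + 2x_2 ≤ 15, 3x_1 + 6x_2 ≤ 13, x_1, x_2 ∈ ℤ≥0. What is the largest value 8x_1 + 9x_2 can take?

32

(x_1,x_2)=(4,0): 3·4+2·0=12≤15, 3·4+6·0=12≤13, objective 32.
(x_1,x_2)=(3,0): 3·3+2·0=9≤15, 3·3+6·0=9≤13, objective 24.
Maximum is 32 at (x_1,x_2)=(4,0).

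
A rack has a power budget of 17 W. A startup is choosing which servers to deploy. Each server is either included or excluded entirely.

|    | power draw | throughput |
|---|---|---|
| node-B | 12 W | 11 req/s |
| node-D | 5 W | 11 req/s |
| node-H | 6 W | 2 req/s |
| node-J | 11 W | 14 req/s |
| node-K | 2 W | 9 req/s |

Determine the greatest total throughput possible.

25

Take node-D and node-J: power draw 5 + 11 = 16 ≤ 17, throughput 11 + 14 = 25.
No other feasible combination does better.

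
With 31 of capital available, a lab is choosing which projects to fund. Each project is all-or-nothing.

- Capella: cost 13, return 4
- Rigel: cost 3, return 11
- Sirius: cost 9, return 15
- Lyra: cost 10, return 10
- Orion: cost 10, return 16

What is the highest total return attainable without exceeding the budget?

42

Allowing fractional choices, the relaxed optimum would be about 51.0, but projects are indivisible.
Rigel + Sirius + Orion: cost 3 + 9 + 10 = 22 ≤ 31, return 11 + 15 + 16 = 42.
Sirius + Lyra + Orion: cost 9 + 10 + 10 = 29 ≤ 31, return 15 + 10 + 16 = 41.
Best is Rigel, Sirius, and Orion with total return 42.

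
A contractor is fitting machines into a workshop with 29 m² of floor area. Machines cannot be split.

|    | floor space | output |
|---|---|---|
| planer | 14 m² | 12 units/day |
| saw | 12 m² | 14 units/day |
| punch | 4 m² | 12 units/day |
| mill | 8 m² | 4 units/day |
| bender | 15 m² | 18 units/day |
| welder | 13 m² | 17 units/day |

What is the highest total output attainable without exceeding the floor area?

43

This is a 0-1 knapsack instance.
Allowing fractional choices, the relaxed optimum would be about 43.4, but machines are indivisible.
bender + welder: floor space 15 + 13 = 28 ≤ 29, output 18 + 17 = 35.
saw + punch + welder: floor space 12 + 4 + 13 = 29 ≤ 29, output 14 + 12 + 17 = 43.
Best is saw, punch, and welder with total output 43.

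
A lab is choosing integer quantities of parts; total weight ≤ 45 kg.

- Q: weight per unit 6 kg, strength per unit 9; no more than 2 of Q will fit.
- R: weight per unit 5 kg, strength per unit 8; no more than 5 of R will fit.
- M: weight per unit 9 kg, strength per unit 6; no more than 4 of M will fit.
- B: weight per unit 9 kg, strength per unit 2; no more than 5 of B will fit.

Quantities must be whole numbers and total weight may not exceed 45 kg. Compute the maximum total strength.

58

This is a bounded integer knapsack.
2×Q and 5×R: weight 37 ≤ 45, strength 2·9 + 5·8 = 58.
2×Q, 4×R, and 1×M: weight 41 ≤ 45, strength 2·9 + 4·8 + 1·6 = 56.
Best is 58.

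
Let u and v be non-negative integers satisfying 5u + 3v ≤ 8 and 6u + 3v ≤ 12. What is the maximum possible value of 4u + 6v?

12

Relaxing integrality, the LP optimum is 16.00 at (u,v) = (0, 2.67), which is not an integer point.
(u,v)=(0,2): 5·0+3·2=6≤8, 6·0+3·2=6≤12, objective 12.
(u,v)=(1,1): 5·1+3·1=8≤8, 6·1+3·1=9≤12, objective 10.
Maximum is 12 at (u,v)=(0,2).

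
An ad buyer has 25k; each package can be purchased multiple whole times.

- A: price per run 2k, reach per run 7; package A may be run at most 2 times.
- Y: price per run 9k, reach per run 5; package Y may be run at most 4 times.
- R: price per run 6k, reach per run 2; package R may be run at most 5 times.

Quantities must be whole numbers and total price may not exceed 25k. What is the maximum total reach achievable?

24

This is a bounded integer knapsack.
A has the best ratio (7/2); taking only A gives at most 2×7 = 14 (stopped by the supply cap of 2).
Mixing does better — 2×A and 2×Y: price 22 ≤ 25, reach 2·7 + 2·5 = 24.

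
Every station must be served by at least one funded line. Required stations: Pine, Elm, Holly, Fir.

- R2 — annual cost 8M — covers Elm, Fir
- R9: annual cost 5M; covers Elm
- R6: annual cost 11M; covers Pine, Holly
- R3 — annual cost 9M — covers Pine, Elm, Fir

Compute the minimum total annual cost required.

19

The greedy cost-per-new-station heuristic would pick R3 and R6 for 20, but a cheaper cover exists.
Choose R2 and R6: together they cover Pine, Elm, Holly, Fir — every station.
Total annual cost: 8 + 11 = 19.
No cover costs less than 19.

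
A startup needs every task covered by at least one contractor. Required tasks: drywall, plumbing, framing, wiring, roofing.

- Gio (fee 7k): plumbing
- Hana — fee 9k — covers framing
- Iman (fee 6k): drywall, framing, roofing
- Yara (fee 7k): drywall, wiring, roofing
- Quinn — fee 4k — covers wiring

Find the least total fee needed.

This is an integer covering problem.
Choose Gio, Iman, and Quinn: together they cover drywall, plumbing, framing, wiring, roofing — every task.
Total fee: 7 + 6 + 4 = 17.
No cover costs less than 17.

17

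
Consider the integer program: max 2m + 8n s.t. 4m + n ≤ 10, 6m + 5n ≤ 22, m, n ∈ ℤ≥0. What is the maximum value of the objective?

Relaxing integrality, the LP optimum is 35.20 at (m,n) = (0, 4.4), which is not an integer point.
(m,n)=(0,4): 4·0+1·4=4≤10, 6·0+5·4=20≤22, objective 32.
(m,n)=(1,3): 4·1+1·3=7≤10, 6·1+5·3=21≤22, objective 26.
(m,n)=(0,3): 4·0+1·3=3≤10, 6·0+5·3=15≤22, objective 24.
Maximum is 32 at (m,n)=(0,4).

32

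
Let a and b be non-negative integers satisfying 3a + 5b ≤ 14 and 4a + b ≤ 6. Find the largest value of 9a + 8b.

(a,b)=(1,2): 3·1+5·2=13≤14, 4·1+1·2=6≤6, objective 25.
(a,b)=(1,1): 3·1+5·1=8≤14, 4·1+1·1=5≤6, objective 17.
(a,b)=(0,2): 3·0+5·2=10≤14, 4·0+1·2=2≤6, objective 16.
(a,b)=(0,1): 3·0+5·1=5≤14, 4·0+1·1=1≤6, objective 8.
The best lattice point is (1,2), giving 25.

25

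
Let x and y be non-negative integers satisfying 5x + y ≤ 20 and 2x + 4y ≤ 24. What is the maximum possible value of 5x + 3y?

27

(x,y)=(3,4): 5·3+1·4=19≤20, 2·3+4·4=22≤24, objective 27.
(x,y)=(2,5): 5·2+1·5=15≤20, 2·2+4·5=24≤24, objective 25.
(x,y)=(3,3): 5·3+1·3=18≤20, 2·3+4·3=18≤24, objective 24.
The best lattice point is (3,4), giving 27.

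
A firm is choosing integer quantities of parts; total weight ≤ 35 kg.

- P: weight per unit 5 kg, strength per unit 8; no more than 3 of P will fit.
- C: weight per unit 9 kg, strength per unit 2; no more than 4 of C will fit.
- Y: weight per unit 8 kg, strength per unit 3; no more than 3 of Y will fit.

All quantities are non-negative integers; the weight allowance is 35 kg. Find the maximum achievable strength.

30

This is a bounded integer knapsack.
Take 3×P and 2×Y: weight 31 ≤ 35, strength 3·8 + 2·3 = 30.
P has the best ratio (8/5) and is taken to its limit of 3; remaining capacity is filled optimally with the others.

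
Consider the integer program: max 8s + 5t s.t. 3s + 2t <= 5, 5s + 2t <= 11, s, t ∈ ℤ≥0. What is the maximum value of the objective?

(s,t)=(1,1): 3·1+2·1=5≤5, 5·1+2·1=7≤11, objective 13.
(s,t)=(0,2): 3·0+2·2=4≤5, 5·0+2·2=4≤11, objective 10.
(s,t)=(1,0): 3·1+2·0=3≤5, 5·1+2·0=5≤11, objective 8.
(s,t)=(0,1): 3·0+2·1=2≤5, 5·0+2·1=2≤11, objective 5.
No feasible integer point exceeds 13.

13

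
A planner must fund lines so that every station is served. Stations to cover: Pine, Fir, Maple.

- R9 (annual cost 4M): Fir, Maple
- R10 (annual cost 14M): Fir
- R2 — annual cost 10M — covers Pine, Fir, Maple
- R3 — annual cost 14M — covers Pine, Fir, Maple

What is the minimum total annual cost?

This is a weighted set-cover instance.
The greedy cost-per-new-station heuristic would pick R9 and R2 for 14, but a cheaper cover exists.
R2 alone covers Pine, Fir, Maple — every station.
Total annual cost: 10.
No cover costs less than 10.

10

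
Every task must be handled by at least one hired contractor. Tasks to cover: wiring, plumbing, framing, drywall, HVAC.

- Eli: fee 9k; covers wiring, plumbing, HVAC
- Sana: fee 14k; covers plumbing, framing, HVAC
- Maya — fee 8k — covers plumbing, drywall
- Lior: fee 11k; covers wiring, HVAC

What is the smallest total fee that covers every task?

Choose Eli, Sana, and Maya: together they cover wiring, plumbing, framing, drywall, HVAC — every task.
Total fee: 9 + 14 + 8 = 31.
No cover costs less than 31.

31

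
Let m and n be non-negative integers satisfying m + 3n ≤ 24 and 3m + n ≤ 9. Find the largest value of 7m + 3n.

25

(m,n)=(1,6): 1·1+3·6=19≤24, 3·1+1·6=9≤9, objective 25.
(m,n)=(0,8): 1·0+3·8=24≤24, 3·0+1·8=8≤9, objective 24.
(m,n)=(1,5): 1·1+3·5=16≤24, 3·1+1·5=8≤9, objective 22.
No feasible integer point exceeds 25.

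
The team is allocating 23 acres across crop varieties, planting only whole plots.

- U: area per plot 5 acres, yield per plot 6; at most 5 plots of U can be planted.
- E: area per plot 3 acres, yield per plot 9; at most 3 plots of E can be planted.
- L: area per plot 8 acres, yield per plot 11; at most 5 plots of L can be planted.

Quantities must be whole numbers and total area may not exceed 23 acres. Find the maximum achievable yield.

44

This is a bounded integer knapsack.
E has the best ratio (9/3); taking only E gives at most 3×9 = 27 (stopped by the supply cap of 3).
Mixing does better — 1×U, 3×E, and 1×L: area 22 ≤ 23, yield 1·6 + 3·9 + 1·11 = 44.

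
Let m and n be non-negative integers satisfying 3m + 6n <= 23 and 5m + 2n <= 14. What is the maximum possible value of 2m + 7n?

Relaxing integrality, the LP optimum is 26.83 at (m,n) = (0, 3.83), which is not an integer point.
(m,n)=(1,3): 3·1+6·3=21≤23, 5·1+2·3=11≤14, objective 23.
(m,n)=(0,3): 3·0+6·3=18≤23, 5·0+2·3=6≤14, objective 21.
(m,n)=(2,2): 3·2+6·2=18≤23, 5·2+2·2=14≤14, objective 18.
Maximum is 23 at (m,n)=(1,3).

23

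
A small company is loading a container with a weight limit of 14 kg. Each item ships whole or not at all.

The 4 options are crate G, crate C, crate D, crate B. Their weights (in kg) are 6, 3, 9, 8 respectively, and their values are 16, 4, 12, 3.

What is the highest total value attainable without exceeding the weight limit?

This is a 0-1 knapsack instance.
Allowing fractional choices, the relaxed optimum would be about 26.7, but items are indivisible.
crate G + crate C: weight 6 + 3 = 9 ≤ 14, value 16 + 4 = 20.
crate G + crate B: weight 6 + 8 = 14 ≤ 14, value 16 + 3 = 19.
Best is crate G and crate C with total value 20.

20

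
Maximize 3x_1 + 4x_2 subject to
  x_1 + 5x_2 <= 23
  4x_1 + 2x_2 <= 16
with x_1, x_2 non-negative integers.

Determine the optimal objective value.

22

(x_1,x_2)=(2,4) is feasible, giving 22.
(x_1,x_2)=(1,4) is feasible, giving 19.
(x_1,x_2)=(2,3) is feasible, giving 18.
No feasible integer point exceeds 22.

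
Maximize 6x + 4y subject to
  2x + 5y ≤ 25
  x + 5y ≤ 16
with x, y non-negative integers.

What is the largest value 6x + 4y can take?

The continuous relaxation peaks at (12.5, 0) with value 75.00; rounding to a feasible lattice point costs some objective.
(x,y)=(12,0): 2·12+5·0=24≤25, 1·12+5·0=12≤16, objective 72.
(x,y)=(11,0): 2·11+5·0=22≤25, 1·11+5·0=11≤16, objective 66.
Maximum is 72 at (x,y)=(12,0).

72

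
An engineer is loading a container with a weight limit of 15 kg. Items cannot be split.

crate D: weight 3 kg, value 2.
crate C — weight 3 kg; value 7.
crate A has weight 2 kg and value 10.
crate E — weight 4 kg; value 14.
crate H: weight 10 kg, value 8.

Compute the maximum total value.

crate D + crate A + crate E: weight 3 + 2 + 4 = 9 ≤ 15, value 2 + 10 + 14 = 26.
crate C + crate A + crate E: weight 3 + 2 + 4 = 9 ≤ 15, value 7 + 10 + 14 = 31.
crate D + crate C + crate A + crate E: weight 3 + 3 + 2 + 4 = 12 ≤ 15, value 2 + 7 + 10 + 14 = 33.
Best is crate D, crate C, crate A, and crate E with total value 33.

33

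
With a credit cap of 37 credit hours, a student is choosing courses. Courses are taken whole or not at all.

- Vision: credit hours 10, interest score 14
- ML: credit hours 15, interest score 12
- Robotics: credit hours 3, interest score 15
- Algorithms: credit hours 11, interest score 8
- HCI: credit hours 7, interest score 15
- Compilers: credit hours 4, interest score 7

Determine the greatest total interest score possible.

Allowing fractional choices, the relaxed optimum would be about 61.4, but courses are indivisible.
Vision + Robotics + Algorithms + HCI: credit hours 10 + 3 + 11 + 7 = 31 ≤ 37, interest score 14 + 15 + 8 + 15 = 52.
Vision + Robotics + Algorithms + HCI + Compilers: credit hours 10 + 3 + 11 + 7 + 4 = 35 ≤ 37, interest score 14 + 15 + 8 + 15 + 7 = 59.
Vision + ML + Robotics + HCI: credit hours 10 + 15 + 3 + 7 = 35 ≤ 37, interest score 14 + 12 + 15 + 15 = 56.
Best is Vision, Robotics, Algorithms, HCI, and Compilers with total interest score 59.

59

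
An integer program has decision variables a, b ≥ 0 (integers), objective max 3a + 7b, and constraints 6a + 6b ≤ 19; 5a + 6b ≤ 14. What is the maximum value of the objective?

The continuous relaxation peaks at (0, 2.33) with value 16.33; rounding to a feasible lattice point costs some objective.
(a,b)=(0,2): 6·0+6·2=12≤19, 5·0+6·2=12≤14, objective 14.
(a,b)=(1,1): 6·1+6·1=12≤19, 5·1+6·1=11≤14, objective 10.
(a,b)=(0,1): 6·0+6·1=6≤19, 5·0+6·1=6≤14, objective 7.
Maximum is 14 at (a,b)=(0,2).

14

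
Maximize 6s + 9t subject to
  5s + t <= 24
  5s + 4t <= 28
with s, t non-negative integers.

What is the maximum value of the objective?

(s,t)=(0,7): 5·0+1·7=7≤24, 5·0+4·7=28≤28, objective 63.
(s,t)=(0,6): 5·0+1·6=6≤24, 5·0+4·6=24≤28, objective 54.
The best lattice point is (0,7), giving 63.

63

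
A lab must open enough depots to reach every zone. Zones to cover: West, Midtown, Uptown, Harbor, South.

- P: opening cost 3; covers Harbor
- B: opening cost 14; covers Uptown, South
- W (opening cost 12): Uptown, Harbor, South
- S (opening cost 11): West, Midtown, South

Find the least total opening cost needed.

Choose W and S: together they cover West, Midtown, Uptown, Harbor, South — every zone.
Total opening cost: 12 + 11 = 23.

23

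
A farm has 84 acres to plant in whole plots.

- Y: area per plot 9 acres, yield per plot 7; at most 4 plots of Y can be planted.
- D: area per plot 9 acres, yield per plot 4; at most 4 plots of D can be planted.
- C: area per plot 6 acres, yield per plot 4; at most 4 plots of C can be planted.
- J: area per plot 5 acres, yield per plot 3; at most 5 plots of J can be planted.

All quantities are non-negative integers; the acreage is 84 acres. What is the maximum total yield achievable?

This is a bounded integer knapsack.
4×Y, 1×D, 4×C, and 3×J: area 84 ≤ 84, yield 4·7 + 1·4 + 4·4 + 3·3 = 57.
4×Y, 4×C, and 4×J: area 80 ≤ 84, yield 4·7 + 4·4 + 4·3 = 56.
Best is 57.

57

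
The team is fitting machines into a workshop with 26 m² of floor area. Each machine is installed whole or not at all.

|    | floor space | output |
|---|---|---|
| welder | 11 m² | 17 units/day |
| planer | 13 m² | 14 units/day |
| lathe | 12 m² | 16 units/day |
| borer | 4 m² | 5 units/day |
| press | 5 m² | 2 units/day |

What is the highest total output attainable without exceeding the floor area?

welder + lathe: floor space 11 + 12 = 23 ≤ 26, output 17 + 16 = 33.
welder + planer: floor space 11 + 13 = 24 ≤ 26, output 17 + 14 = 31.
Best is welder and lathe with total output 33.

33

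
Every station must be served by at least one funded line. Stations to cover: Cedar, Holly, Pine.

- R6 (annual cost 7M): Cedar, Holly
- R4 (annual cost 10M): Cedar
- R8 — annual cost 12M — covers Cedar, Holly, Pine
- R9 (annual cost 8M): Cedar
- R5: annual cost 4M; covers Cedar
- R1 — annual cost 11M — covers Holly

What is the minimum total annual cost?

This is a weighted set-cover instance.
The greedy cost-per-new-station heuristic would pick R6 and R8 for 19, but a cheaper cover exists.
R8 alone covers Cedar, Holly, Pine — every station.
Total annual cost: 12.
No cover costs less than 12.

12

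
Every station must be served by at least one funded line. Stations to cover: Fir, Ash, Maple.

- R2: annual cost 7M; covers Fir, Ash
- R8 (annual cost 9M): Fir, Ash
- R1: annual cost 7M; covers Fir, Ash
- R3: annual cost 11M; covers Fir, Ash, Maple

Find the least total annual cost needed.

11

This is an integer covering problem.
The greedy cost-per-new-station heuristic would pick R2 and R3 for 18, but a cheaper cover exists.
R3 alone covers Fir, Ash, Maple — every station.
Total annual cost: 11.
No cover costs less than 11.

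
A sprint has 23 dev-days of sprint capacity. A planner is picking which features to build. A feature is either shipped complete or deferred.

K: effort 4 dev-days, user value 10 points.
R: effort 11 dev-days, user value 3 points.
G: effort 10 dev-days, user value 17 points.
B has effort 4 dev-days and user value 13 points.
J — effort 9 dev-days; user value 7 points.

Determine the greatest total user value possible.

40

Allowing fractional choices, the relaxed optimum would be about 43.9, but features are indivisible.
K + G + J: effort 4 + 10 + 9 = 23 ≤ 23, user value 10 + 17 + 7 = 34.
G + B + J: effort 10 + 4 + 9 = 23 ≤ 23, user value 17 + 13 + 7 = 37.
K + G + B: effort 4 + 10 + 4 = 18 ≤ 23, user value 10 + 17 + 13 = 40.
Best is K, G, and B with total user value 40.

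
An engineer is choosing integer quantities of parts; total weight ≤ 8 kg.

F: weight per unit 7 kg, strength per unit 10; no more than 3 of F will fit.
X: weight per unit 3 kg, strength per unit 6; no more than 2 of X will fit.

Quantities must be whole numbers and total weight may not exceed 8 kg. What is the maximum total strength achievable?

X has the best ratio (6/3); taking only X gives at most 2×6 = 12 (stopped by the weight limit).
Optimal: 2×X: weight 6 ≤ 8, strength 2·6 = 12.

12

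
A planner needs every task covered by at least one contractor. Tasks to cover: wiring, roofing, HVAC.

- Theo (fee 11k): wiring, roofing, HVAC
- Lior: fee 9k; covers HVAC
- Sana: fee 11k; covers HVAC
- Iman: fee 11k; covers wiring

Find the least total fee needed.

This is a weighted set-cover instance.
Theo alone covers wiring, roofing, HVAC — every task.
Total fee: 11.
No cover costs less than 11.

11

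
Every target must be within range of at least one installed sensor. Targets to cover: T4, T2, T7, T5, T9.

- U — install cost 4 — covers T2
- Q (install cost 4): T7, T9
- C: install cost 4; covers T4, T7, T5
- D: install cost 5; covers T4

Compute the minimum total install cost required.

12

Choose U, Q, and C: together they cover T4, T2, T7, T5, T9 — every target.
Total install cost: 4 + 4 + 4 = 12.
No cover costs less than 12.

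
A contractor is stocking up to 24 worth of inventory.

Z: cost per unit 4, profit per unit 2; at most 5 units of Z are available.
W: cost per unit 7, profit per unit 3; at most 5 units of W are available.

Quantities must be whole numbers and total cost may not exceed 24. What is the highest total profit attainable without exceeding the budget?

11

This is a bounded integer knapsack.
Take 4×Z and 1×W: cost 23 ≤ 24, profit 4·2 + 1·3 = 11.
No other integer combination yields more.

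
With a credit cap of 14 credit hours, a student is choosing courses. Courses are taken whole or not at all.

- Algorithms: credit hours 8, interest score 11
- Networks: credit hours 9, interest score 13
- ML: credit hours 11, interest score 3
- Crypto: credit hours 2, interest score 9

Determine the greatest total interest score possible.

Take Networks and Crypto: credit hours 9 + 2 = 11 ≤ 14, interest score 13 + 9 = 22.
No other feasible combination does better.

22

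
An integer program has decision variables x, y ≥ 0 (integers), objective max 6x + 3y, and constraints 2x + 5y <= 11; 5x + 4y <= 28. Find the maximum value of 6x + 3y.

The continuous relaxation peaks at (5.5, 0) with value 33.00; rounding to a feasible lattice point costs some objective.
(x,y)=(5,0): 2·5+5·0=10≤11, 5·5+4·0=25≤28, objective 30.
(x,y)=(4,0): 2·4+5·0=8≤11, 5·4+4·0=20≤28, objective 24.
No feasible integer point exceeds 30.

30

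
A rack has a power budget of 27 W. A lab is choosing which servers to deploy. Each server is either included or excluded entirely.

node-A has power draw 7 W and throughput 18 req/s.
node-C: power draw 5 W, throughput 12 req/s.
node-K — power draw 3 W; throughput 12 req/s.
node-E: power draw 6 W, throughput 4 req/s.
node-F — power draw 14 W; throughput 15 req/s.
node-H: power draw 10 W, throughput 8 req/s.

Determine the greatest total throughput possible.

node-A + node-K + node-F: power draw 7 + 3 + 14 = 24 ≤ 27, throughput 18 + 12 + 15 = 45.
node-A + node-C + node-K + node-H: power draw 7 + 5 + 3 + 10 = 25 ≤ 27, throughput 18 + 12 + 12 + 8 = 50.
node-A + node-C + node-K + node-E: power draw 7 + 5 + 3 + 6 = 21 ≤ 27, throughput 18 + 12 + 12 + 4 = 46.
Best is node-A, node-C, node-K, and node-H with total throughput 50.

50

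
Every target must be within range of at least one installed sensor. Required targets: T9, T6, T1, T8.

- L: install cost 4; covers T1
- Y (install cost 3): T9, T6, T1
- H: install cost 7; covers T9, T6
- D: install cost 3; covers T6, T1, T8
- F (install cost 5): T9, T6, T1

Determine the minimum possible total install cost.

Choose Y and D: together they cover T9, T6, T1, T8 — every target.
Total install cost: 3 + 3 = 6.

6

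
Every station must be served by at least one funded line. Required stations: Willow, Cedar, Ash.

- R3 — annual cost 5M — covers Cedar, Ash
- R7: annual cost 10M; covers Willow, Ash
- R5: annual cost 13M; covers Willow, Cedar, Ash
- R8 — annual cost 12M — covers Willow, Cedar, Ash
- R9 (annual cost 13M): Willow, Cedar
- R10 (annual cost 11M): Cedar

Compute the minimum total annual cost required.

R8 alone covers Willow, Cedar, Ash — every station.
Total annual cost: 12.

12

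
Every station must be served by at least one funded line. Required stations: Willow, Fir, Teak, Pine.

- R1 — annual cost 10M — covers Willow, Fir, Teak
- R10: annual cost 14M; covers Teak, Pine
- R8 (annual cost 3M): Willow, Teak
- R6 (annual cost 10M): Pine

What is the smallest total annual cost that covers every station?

The greedy cost-per-new-station heuristic would pick R8, R1, and R6 for 23, but a cheaper cover exists.
Choose R1 and R6: together they cover Willow, Fir, Teak, Pine — every station.
Total annual cost: 10 + 10 = 20.
No cover costs less than 20.

20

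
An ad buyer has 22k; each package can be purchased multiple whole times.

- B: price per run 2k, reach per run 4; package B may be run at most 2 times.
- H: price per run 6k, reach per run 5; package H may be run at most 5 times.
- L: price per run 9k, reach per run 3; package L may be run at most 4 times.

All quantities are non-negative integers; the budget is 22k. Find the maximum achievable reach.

This is a bounded integer knapsack.
B has the best ratio (4/2); taking only B gives at most 2×4 = 8 (stopped by the supply cap of 2).
Mixing does better — 2×B and 3×H: price 22 ≤ 22, reach 2·4 + 3·5 = 23.

23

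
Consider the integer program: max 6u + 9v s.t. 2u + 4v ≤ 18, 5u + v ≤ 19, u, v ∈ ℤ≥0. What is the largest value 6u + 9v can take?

45

Relaxing integrality, the LP optimum is 45.33 at (u,v) = (3.22, 2.89), which is not an integer point.
(u,v)=(3,3): 2·3+4·3=18≤18, 5·3+1·3=18≤19, objective 45.
(u,v)=(2,3): 2·2+4·3=16≤18, 5·2+1·3=13≤19, objective 39.
(u,v)=(3,2): 2·3+4·2=14≤18, 5·3+1·2=17≤19, objective 36.
(u,v)=(2,2): 2·2+4·2=12≤18, 5·2+1·2=12≤19, objective 30.
No feasible integer point exceeds 45.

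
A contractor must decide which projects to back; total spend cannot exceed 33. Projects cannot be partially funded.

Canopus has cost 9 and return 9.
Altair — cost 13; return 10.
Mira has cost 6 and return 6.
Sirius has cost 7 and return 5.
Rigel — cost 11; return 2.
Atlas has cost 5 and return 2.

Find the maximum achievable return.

27

This is an integer program with binary decision variables.
Allowing fractional choices, the relaxed optimum would be about 28.6, but projects are indivisible.
Canopus + Altair + Mira + Atlas: cost 9 + 13 + 6 + 5 = 33 ≤ 33, return 9 + 10 + 6 + 2 = 27.
Canopus + Altair + Sirius: cost 9 + 13 + 7 = 29 ≤ 33, return 9 + 10 + 5 = 24.
Canopus + Altair + Mira: cost 9 + 13 + 6 = 28 ≤ 33, return 9 + 10 + 6 = 25.
Best is Canopus, Altair, Mira, and Atlas with total return 27.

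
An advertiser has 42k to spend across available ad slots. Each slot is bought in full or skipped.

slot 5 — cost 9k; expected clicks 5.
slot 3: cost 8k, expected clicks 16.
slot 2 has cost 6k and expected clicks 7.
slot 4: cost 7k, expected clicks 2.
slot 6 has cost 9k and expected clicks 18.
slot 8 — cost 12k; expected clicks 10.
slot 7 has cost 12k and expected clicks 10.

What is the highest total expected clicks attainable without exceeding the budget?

This is an integer program with binary decision variables.
Take slot 3, slot 6, slot 8, and slot 7: cost 8 + 9 + 12 + 12 = 41 ≤ 42, expected clicks 16 + 18 + 10 + 10 = 54.
No other feasible combination does better.

54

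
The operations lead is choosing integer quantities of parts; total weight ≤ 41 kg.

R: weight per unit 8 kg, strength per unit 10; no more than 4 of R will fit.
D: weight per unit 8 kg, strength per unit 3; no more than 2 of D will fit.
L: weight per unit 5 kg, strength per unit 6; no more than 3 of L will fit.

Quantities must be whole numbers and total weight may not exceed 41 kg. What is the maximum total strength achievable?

This is a bounded integer knapsack.
Take 3×R and 3×L: weight 39 ≤ 41, strength 3·10 + 3·6 = 48.
No other integer combination yields more.

48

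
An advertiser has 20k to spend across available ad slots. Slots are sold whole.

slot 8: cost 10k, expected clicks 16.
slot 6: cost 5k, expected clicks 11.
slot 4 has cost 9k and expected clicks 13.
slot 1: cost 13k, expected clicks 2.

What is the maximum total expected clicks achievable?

29

Allowing fractional choices, the relaxed optimum would be about 34.2, but ad slots are indivisible.
slot 8 + slot 4: cost 10 + 9 = 19 ≤ 20, expected clicks 16 + 13 = 29.
slot 8 + slot 6: cost 10 + 5 = 15 ≤ 20, expected clicks 16 + 11 = 27.
slot 6 + slot 4: cost 5 + 9 = 14 ≤ 20, expected clicks 11 + 13 = 24.
Best is slot 8 and slot 4 with total expected clicks 29.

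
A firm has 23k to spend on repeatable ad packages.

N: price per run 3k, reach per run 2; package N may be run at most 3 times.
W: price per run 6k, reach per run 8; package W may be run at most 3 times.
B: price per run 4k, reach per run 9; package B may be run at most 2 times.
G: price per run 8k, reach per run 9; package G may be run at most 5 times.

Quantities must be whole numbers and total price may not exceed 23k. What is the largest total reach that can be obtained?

36

This is a bounded integer knapsack.
1×W, 2×B, and 1×G: price 22 ≤ 23, reach 1·8 + 2·9 + 1·9 = 35.
1×N, 2×W, and 2×B: price 23 ≤ 23, reach 1·2 + 2·8 + 2·9 = 36.
Best is 36.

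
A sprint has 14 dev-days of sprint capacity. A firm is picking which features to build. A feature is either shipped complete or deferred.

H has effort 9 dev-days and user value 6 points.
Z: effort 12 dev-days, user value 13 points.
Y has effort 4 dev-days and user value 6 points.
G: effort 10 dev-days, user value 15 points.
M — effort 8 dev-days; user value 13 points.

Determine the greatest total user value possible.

Take Y and G: effort 4 + 10 = 14 ≤ 14, user value 6 + 15 = 21.
No other feasible combination does better.

21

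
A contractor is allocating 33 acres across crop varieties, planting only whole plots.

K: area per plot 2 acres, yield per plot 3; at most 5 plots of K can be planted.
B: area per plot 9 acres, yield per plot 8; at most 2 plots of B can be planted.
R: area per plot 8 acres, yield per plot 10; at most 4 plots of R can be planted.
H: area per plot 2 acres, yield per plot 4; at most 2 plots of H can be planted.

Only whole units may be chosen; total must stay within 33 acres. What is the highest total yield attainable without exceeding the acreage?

Take 2×K, 3×R, and 2×H: area 32 ≤ 33, yield 2·3 + 3·10 + 2·4 = 44.
H has the best ratio (4/2) and is taken to its limit of 2; remaining capacity is filled optimally with the others.

44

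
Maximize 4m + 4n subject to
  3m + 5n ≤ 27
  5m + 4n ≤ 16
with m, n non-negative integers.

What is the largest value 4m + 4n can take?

(m,n)=(0,4) is feasible, giving 16.
(m,n)=(0,3) is feasible, giving 12.
No feasible integer point exceeds 16.

16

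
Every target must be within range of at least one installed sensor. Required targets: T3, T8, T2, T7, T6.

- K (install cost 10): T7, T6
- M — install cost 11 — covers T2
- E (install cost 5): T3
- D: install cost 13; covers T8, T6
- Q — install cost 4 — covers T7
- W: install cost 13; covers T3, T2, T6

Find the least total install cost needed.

30

Choose D, Q, and W: together they cover T3, T8, T2, T7, T6 — every target.
Total install cost: 13 + 4 + 13 = 30.
No cover costs less than 30.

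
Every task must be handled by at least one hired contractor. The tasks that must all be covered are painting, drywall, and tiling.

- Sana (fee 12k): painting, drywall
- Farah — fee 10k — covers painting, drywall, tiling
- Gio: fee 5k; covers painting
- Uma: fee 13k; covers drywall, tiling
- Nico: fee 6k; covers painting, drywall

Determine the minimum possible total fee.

10

Farah alone covers painting, drywall, tiling — every task.
Total fee: 10.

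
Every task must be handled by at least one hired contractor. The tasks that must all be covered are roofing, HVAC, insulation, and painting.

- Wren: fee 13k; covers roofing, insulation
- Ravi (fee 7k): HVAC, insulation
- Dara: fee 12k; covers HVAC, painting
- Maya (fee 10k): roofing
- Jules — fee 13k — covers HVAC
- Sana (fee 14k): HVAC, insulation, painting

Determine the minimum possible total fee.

24

Choose Maya and Sana: together they cover roofing, HVAC, insulation, painting — every task.
Total fee: 10 + 14 = 24.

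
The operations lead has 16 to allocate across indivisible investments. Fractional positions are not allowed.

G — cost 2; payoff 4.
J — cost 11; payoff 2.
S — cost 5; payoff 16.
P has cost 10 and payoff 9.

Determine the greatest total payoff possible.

Allowing fractional choices, the relaxed optimum would be about 28.1, but investments are indivisible.
G + S: cost 2 + 5 = 7 ≤ 16, payoff 4 + 16 = 20.
S + P: cost 5 + 10 = 15 ≤ 16, payoff 16 + 9 = 25.
Best is S and P with total payoff 25.

25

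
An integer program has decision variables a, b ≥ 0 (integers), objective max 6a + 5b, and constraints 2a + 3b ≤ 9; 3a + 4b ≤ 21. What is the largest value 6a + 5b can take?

(a,b)=(4,0): 2·4+3·0=8≤9, 3·4+4·0=12≤21, objective 24.
(a,b)=(3,1): 2·3+3·1=9≤9, 3·3+4·1=13≤21, objective 23.
Maximum is 24 at (a,b)=(4,0).

24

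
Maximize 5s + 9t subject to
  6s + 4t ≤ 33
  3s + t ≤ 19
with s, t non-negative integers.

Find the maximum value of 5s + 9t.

(s,t)=(0,8): 6·0+4·8=32≤33, 3·0+1·8=8≤19, objective 72.
(s,t)=(0,7): 6·0+4·7=28≤33, 3·0+1·7=7≤19, objective 63.
The best lattice point is (0,8), giving 72.

72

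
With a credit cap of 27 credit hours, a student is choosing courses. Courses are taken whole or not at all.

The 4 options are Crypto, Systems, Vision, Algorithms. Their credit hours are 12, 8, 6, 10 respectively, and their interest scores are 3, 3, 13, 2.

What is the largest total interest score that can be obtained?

19

Take Crypto, Systems, and Vision: credit hours 12 + 8 + 6 = 26 ≤ 27, interest score 3 + 3 + 13 = 19.
No other feasible combination does better.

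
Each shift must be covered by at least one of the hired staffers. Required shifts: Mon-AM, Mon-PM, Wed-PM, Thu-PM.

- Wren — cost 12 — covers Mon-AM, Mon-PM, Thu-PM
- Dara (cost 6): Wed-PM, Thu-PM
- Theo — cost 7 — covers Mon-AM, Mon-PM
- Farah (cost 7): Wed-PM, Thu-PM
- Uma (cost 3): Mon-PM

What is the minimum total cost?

13

This is an integer covering problem.
Choose Dara and Theo: together they cover Mon-AM, Mon-PM, Wed-PM, Thu-PM — every shift.
Total cost: 6 + 7 = 13.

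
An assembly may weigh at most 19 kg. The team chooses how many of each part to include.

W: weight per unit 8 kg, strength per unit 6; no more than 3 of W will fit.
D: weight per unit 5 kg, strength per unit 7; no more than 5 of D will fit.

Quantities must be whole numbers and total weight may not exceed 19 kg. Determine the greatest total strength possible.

3×D: weight 15 ≤ 19, strength 3·7 = 21.
1×W and 2×D: weight 18 ≤ 19, strength 1·6 + 2·7 = 20.
Best is 21.

21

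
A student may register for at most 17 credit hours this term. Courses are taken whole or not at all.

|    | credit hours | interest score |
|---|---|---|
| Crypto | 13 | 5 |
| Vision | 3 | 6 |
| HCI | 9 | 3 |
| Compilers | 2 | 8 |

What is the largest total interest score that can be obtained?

Treat it as a binary knapsack problem.
Vision + Compilers: credit hours 3 + 2 = 5 ≤ 17, interest score 6 + 8 = 14.
Vision + HCI + Compilers: credit hours 3 + 9 + 2 = 14 ≤ 17, interest score 6 + 3 + 8 = 17.
Crypto + Compilers: credit hours 13 + 2 = 15 ≤ 17, interest score 5 + 8 = 13.
Best is Vision, HCI, and Compilers with total interest score 17.

17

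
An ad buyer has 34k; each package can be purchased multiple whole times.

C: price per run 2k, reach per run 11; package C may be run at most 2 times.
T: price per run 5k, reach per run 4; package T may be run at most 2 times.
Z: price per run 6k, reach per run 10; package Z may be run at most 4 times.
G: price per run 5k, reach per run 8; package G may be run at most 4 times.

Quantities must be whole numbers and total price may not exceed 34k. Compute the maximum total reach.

2×C, 3×Z, and 2×G: price 32 ≤ 34, reach 2·11 + 3·10 + 2·8 = 68.
2×C, 4×Z, and 1×G: price 33 ≤ 34, reach 2·11 + 4·10 + 1·8 = 70.
Best is 70.

70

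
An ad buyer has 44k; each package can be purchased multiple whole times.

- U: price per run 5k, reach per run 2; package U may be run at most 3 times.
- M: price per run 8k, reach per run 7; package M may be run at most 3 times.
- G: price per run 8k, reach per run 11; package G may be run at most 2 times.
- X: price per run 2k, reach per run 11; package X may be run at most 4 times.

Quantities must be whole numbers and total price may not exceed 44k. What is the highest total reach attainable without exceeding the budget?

80

This is a bounded integer knapsack.
Take 2×M, 2×G, and 4×X: price 40 ≤ 44, reach 2·7 + 2·11 + 4·11 = 80.
X has the best ratio (11/2) and is taken to its limit of 4; remaining capacity is filled optimally with the others.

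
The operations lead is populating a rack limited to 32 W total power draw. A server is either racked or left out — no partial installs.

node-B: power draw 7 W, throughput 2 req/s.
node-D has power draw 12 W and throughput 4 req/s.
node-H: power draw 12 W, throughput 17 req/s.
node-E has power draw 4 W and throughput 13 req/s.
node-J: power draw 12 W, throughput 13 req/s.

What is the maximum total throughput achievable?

node-D + node-H + node-E: power draw 12 + 12 + 4 = 28 ≤ 32, throughput 4 + 17 + 13 = 34.
node-B + node-H + node-E: power draw 7 + 12 + 4 = 23 ≤ 32, throughput 2 + 17 + 13 = 32.
node-H + node-E + node-J: power draw 12 + 4 + 12 = 28 ≤ 32, throughput 17 + 13 + 13 = 43.
Best is node-H, node-E, and node-J with total throughput 43.

43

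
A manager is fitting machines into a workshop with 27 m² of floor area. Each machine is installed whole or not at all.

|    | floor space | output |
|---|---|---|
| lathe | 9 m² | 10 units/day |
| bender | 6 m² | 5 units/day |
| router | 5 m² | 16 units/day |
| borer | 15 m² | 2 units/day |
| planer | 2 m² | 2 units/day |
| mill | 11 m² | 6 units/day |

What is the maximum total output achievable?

This is a 0-1 knapsack instance.
lathe + router + mill: floor space 9 + 5 + 11 = 25 ≤ 27, output 10 + 16 + 6 = 32.
lathe + bender + router + planer: floor space 9 + 6 + 5 + 2 = 22 ≤ 27, output 10 + 5 + 16 + 2 = 33.
lathe + router + planer + mill: floor space 9 + 5 + 2 + 11 = 27 ≤ 27, output 10 + 16 + 2 + 6 = 34.
Best is lathe, router, planer, and mill with total output 34.

34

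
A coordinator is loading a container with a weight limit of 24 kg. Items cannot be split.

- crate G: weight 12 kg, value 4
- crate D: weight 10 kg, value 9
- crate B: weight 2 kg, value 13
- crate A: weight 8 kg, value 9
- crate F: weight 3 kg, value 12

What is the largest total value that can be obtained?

This is a 0-1 knapsack instance.
Allowing fractional choices, the relaxed optimum would be about 43.3, but items are indivisible.
crate D + crate B + crate F: weight 10 + 2 + 3 = 15 ≤ 24, value 9 + 13 + 12 = 34.
crate D + crate B + crate A + crate F: weight 10 + 2 + 8 + 3 = 23 ≤ 24, value 9 + 13 + 9 + 12 = 43.
crate B + crate A + crate F: weight 2 + 8 + 3 = 13 ≤ 24, value 13 + 9 + 12 = 34.
Best is crate D, crate B, crate A, and crate F with total value 43.

43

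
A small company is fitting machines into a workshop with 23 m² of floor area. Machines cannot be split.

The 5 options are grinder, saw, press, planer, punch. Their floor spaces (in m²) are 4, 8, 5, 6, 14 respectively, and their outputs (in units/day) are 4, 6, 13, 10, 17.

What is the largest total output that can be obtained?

34

grinder + saw + press + planer: floor space 4 + 8 + 5 + 6 = 23 ≤ 23, output 4 + 6 + 13 + 10 = 33.
grinder + press + punch: floor space 4 + 5 + 14 = 23 ≤ 23, output 4 + 13 + 17 = 34.
press + punch: floor space 5 + 14 = 19 ≤ 23, output 13 + 17 = 30.
Best is grinder, press, and punch with total output 34.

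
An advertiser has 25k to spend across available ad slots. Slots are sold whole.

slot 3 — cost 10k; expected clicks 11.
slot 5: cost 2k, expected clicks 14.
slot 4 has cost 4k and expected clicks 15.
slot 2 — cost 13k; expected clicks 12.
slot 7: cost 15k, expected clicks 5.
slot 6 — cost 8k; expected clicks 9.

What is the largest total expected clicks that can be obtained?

49

Take slot 3, slot 5, slot 4, and slot 6: cost 10 + 2 + 4 + 8 = 24 ≤ 25, expected clicks 11 + 14 + 15 + 9 = 49.
No other feasible combination does better.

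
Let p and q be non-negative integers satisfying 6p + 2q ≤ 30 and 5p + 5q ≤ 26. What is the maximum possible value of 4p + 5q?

Relaxing integrality, the LP optimum is 26.00 at (p,q) = (0, 5.2), which is not an integer point.
(p,q)=(0,5): 6·0+2·5=10≤30, 5·0+5·5=25≤26, objective 25.
(p,q)=(1,4): 6·1+2·4=14≤30, 5·1+5·4=25≤26, objective 24.
Maximum is 25 at (p,q)=(0,5).

25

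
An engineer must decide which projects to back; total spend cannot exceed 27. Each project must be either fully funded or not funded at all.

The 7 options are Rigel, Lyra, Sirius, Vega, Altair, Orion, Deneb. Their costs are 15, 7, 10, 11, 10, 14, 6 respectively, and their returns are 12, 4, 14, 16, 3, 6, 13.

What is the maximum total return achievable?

43

This is an integer program with binary decision variables.
Sirius + Vega + Deneb: cost 10 + 11 + 6 = 27 ≤ 27, return 14 + 16 + 13 = 43.
Vega + Altair + Deneb: cost 11 + 10 + 6 = 27 ≤ 27, return 16 + 3 + 13 = 32.
Lyra + Vega + Deneb: cost 7 + 11 + 6 = 24 ≤ 27, return 4 + 16 + 13 = 33.
Best is Sirius, Vega, and Deneb with total return 43.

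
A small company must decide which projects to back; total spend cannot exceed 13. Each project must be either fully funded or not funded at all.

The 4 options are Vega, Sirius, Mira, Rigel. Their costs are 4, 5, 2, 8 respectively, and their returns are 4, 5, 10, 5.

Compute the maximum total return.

19

Allowing fractional choices, the relaxed optimum would be about 20.2, but projects are indivisible.
Vega + Sirius + Mira: cost 4 + 5 + 2 = 11 ≤ 13, return 4 + 5 + 10 = 19.
Sirius + Mira: cost 5 + 2 = 7 ≤ 13, return 5 + 10 = 15.
Best is Vega, Sirius, and Mira with total return 19.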